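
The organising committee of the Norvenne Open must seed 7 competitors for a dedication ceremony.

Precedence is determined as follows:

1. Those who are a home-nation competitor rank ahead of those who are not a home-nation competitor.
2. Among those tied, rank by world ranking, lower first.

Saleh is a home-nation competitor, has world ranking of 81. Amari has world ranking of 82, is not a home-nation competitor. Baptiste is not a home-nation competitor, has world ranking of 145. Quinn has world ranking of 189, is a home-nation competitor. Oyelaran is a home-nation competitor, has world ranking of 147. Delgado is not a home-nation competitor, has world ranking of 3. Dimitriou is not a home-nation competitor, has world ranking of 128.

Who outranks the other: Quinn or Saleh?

By the first rule: Saleh, Oyelaran and Quinn (each a home-nation competitor); then Delgado, Amari, Dimitriou and Baptiste (each not a home-nation competitor).
Among Saleh, Oyelaran and Quinn, by world ranking (lower first): Saleh (81) before Oyelaran (147) before Quinn (189).
Among Delgado, Amari, Dimitriou and Baptiste, by world ranking (lower first): Delgado (3) before Amari (82) before Dimitriou (128) before Baptiste (145).
So Saleh takes precedence.

Saleh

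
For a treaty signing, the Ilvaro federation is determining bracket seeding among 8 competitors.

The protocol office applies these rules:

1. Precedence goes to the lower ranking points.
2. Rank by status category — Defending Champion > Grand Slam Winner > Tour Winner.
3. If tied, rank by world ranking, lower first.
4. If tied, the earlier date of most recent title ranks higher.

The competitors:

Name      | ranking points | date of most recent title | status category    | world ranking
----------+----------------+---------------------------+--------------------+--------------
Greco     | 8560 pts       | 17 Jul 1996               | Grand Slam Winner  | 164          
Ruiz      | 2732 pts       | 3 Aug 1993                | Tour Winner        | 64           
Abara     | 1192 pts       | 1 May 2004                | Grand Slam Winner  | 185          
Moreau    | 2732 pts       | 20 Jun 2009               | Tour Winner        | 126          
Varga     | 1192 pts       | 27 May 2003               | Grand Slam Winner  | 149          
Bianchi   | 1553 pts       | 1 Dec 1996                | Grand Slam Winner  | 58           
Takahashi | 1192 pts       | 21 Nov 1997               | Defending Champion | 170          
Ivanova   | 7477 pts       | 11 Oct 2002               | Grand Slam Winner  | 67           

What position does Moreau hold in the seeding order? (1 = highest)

6

By ranking points (lower first): Takahashi, Varga and Abara (each 1192 pts); then Bianchi (1553 pts); then Ruiz and Moreau (both 2732 pts); then Ivanova (7477 pts); then Greco (8560 pts).
Among Takahashi, Varga and Abara, by status category: Takahashi (Defending Champion) before Varga and Abara (Grand Slam Winner).
Among Varga and Abara, by world ranking (lower first): Varga (149) before Abara (185).
Ruiz and Moreau are each Tour Winner, so the next rule applies.
Among Ruiz and Moreau, by world ranking (lower first): Ruiz (64) before Moreau (126).
Order: Takahashi, Varga, Abara, Bianchi, Ruiz, Moreau, Ivanova, Greco. So position 6.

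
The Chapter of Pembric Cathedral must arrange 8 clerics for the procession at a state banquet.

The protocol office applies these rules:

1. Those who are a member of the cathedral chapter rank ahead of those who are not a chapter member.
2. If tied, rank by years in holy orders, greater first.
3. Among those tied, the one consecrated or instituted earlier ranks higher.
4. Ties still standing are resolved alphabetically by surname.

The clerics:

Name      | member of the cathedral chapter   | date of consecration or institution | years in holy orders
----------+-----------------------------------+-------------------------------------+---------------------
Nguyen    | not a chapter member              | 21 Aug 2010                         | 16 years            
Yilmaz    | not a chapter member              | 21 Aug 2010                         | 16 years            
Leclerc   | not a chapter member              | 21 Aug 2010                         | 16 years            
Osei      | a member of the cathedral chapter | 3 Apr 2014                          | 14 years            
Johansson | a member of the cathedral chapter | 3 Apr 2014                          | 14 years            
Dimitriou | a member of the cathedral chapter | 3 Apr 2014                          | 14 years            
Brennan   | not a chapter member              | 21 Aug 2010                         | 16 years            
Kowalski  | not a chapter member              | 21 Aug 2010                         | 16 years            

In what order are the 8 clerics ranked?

Dimitriou, Johansson, Osei, Brennan, Kowalski, Leclerc, Nguyen, Yilmaz

By the first rule: Dimitriou, Johansson and Osei (each a member of the cathedral chapter); then Brennan, Kowalski, Leclerc, Nguyen and Yilmaz (each not a chapter member).
Dimitriou, Johansson and Osei all have years in holy orders 14 years, so the next rule applies.
Dimitriou, Johansson and Osei all have date of consecration or institution 3 Apr 2014, so the next rule applies.
Among Dimitriou, Johansson and Osei, alphabetically by surname: Dimitriou before Johansson before Osei.
Brennan, Kowalski, Leclerc, Nguyen and Yilmaz all have years in holy orders 16 years, so the next rule applies.
Brennan, Kowalski, Leclerc, Nguyen and Yilmaz all have date of consecration or institution 21 Aug 2010, so the next rule applies.
Among Brennan, Kowalski, Leclerc, Nguyen and Yilmaz, alphabetically by surname: Brennan before Kowalski before Leclerc before Nguyen before Yilmaz.
Full order: Dimitriou, Johansson, Osei, Brennan, Kowalski, Leclerc, Nguyen, Yilmaz.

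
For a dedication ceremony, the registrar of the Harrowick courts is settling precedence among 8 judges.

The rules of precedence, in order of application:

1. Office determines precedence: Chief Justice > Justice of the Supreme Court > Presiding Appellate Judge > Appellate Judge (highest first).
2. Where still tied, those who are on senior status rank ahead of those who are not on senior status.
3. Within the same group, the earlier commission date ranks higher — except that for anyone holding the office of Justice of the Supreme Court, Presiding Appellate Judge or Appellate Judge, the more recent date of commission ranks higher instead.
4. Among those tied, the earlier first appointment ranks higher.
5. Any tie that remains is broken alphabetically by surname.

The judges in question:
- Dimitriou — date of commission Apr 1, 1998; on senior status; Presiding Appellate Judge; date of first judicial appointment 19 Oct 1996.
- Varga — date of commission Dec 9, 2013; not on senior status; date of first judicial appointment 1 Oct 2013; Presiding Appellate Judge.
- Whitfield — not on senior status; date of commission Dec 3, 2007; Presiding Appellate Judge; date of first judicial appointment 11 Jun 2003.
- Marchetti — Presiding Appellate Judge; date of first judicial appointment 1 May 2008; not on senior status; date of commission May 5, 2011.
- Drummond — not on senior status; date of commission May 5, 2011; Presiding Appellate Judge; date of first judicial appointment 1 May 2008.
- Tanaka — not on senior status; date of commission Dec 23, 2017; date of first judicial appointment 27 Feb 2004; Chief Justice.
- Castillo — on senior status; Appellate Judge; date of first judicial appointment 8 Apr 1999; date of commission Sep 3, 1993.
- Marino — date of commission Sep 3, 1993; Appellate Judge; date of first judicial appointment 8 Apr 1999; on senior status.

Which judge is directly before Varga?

By office: Tanaka (Chief Justice); then Dimitriou, Varga, Drummond, Marchetti and Whitfield (Presiding Appellate Judge); then Castillo and Marino (Appellate Judge).
Among Dimitriou, Varga, Drummond, Marchetti and Whitfield, on senior status before not on senior status: Dimitriou (on senior status) before Varga, Drummond, Marchetti and Whitfield (not on senior status).
Among Varga, Drummond, Marchetti and Whitfield, by date of commission (later first) (reversed rule for this group): Varga (Dec 9, 2013) before Drummond and Marchetti (May 5, 2011) before Whitfield (Dec 3, 2007).
Drummond and Marchetti both have date of first judicial appointment 1 May 2008, so the next rule applies.
Among Drummond and Marchetti, alphabetically by surname: Drummond before Marchetti.
Castillo and Marino are each on senior status, so the next rule applies.
Castillo and Marino both have date of commission Sep 3, 1993, so the next rule applies.
Castillo and Marino both have date of first judicial appointment 8 Apr 1999, so the next rule applies.
Among Castillo and Marino, alphabetically by surname: Castillo before Marino.
Order: Tanaka, Dimitriou, Varga, Drummond, Marchetti, Whitfield, Castillo, Marino.

Dimitriou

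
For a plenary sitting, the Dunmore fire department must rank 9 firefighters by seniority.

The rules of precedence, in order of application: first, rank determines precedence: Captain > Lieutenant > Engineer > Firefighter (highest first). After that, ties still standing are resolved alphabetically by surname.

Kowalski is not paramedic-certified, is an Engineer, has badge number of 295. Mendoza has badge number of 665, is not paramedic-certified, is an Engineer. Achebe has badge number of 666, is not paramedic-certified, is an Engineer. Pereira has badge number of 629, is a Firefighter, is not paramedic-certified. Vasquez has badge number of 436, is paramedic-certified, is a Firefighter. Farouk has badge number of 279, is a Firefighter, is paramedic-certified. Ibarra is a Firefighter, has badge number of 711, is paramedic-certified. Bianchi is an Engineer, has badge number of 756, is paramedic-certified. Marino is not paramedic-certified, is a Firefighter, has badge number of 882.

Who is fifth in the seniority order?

By rank: Achebe, Bianchi, Kowalski and Mendoza (Engineer); then Farouk, Ibarra, Marino, Pereira and Vasquez (Firefighter).
Among Achebe, Bianchi, Kowalski and Mendoza, alphabetically by surname: Achebe before Bianchi before Kowalski before Mendoza.
Among Farouk, Ibarra, Marino, Pereira and Vasquez, alphabetically by surname: Farouk before Ibarra before Marino before Pereira before Vasquez.
Order: Achebe, Bianchi, Kowalski, Mendoza, Farouk, Ibarra, Marino, Pereira, Vasquez.

Farouk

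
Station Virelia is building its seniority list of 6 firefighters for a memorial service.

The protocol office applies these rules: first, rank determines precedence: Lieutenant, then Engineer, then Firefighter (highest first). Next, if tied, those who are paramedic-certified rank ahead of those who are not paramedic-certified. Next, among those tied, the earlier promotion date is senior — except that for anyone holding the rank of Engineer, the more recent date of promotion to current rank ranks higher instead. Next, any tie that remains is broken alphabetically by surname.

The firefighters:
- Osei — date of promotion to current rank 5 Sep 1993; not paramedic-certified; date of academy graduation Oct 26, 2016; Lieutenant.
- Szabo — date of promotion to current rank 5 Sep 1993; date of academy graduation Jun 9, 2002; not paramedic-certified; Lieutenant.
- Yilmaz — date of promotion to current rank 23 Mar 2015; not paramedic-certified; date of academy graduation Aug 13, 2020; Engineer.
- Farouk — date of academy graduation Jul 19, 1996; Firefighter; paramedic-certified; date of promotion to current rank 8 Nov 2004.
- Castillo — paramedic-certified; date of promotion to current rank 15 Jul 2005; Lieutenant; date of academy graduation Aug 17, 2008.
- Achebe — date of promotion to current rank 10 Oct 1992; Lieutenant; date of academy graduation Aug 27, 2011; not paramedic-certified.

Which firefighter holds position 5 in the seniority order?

By rank: Castillo, Achebe, Osei and Szabo (Lieutenant); then Yilmaz (Engineer); then Farouk (Firefighter).
Among Castillo, Achebe, Osei and Szabo, paramedic-certified before not paramedic-certified: Castillo (paramedic-certified) before Achebe, Osei and Szabo (not paramedic-certified).
Among Achebe, Osei and Szabo, by date of promotion to current rank (earlier first): Achebe (10 Oct 1992) before Osei and Szabo (5 Sep 1993).
Among Osei and Szabo, alphabetically by surname: Osei before Szabo.
Order: Castillo, Achebe, Osei, Szabo, Yilmaz, Farouk.

Yilmaz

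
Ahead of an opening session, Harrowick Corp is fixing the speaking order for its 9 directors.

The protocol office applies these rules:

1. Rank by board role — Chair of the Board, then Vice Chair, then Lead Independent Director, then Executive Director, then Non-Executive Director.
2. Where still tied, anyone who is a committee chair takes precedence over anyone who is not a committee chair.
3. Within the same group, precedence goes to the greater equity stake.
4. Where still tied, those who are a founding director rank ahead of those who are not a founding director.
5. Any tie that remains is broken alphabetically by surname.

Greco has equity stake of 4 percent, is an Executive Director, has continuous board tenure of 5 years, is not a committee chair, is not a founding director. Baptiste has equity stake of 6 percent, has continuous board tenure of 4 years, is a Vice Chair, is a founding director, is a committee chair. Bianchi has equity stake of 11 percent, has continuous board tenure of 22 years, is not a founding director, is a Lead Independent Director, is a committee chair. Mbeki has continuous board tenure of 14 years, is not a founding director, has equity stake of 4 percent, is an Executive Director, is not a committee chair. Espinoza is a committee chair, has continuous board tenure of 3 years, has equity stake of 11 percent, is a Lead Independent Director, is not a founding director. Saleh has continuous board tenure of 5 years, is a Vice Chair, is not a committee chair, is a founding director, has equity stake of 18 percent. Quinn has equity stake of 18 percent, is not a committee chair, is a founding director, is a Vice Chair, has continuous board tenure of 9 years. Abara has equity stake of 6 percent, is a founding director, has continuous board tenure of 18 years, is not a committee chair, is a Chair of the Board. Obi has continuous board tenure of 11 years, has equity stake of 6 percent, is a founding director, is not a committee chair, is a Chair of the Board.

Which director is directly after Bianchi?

Espinoza

By board role: Abara and Obi (Chair of the Board); then Baptiste, Quinn and Saleh (Vice Chair); then Bianchi and Espinoza (Lead Independent Director); then Greco and Mbeki (Executive Director).
Abara and Obi are each not a committee chair, so the next rule applies.
Abara and Obi both have equity stake 6 percent, so the next rule applies.
Abara and Obi are each a founding director, so the next rule applies.
Among Abara and Obi, alphabetically by surname: Abara before Obi.
Among Baptiste, Quinn and Saleh, a committee chair before not a committee chair: Baptiste (a committee chair) before Quinn and Saleh (not a committee chair).
Quinn and Saleh both have equity stake 18 percent, so the next rule applies.
Quinn and Saleh are each a founding director, so the next rule applies.
Among Quinn and Saleh, alphabetically by surname: Quinn before Saleh.
Bianchi and Espinoza are each a committee chair, so the next rule applies.
Bianchi and Espinoza both have equity stake 11 percent, so the next rule applies.
Bianchi and Espinoza are each not a founding director, so the next rule applies.
Among Bianchi and Espinoza, alphabetically by surname: Bianchi before Espinoza.
Greco and Mbeki are each not a committee chair, so the next rule applies.
Greco and Mbeki both have equity stake 4 percent, so the next rule applies.
Greco and Mbeki are each not a founding director, so the next rule applies.
Among Greco and Mbeki, alphabetically by surname: Greco before Mbeki.
Order: Abara, Obi, Baptiste, Quinn, Saleh, Bianchi, Espinoza, Greco, Mbeki.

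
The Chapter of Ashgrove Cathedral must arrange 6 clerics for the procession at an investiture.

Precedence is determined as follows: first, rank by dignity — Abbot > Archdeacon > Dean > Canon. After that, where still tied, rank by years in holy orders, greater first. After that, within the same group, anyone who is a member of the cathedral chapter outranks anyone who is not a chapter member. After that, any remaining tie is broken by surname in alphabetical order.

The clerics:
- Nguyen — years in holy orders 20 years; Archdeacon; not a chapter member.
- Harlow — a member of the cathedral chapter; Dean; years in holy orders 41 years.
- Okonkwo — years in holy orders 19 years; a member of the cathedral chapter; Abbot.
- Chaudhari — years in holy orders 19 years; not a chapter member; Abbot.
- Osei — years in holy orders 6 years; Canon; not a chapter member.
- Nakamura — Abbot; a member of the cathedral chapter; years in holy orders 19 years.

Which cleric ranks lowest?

By dignity: Nakamura, Okonkwo and Chaudhari (Abbot); then Nguyen (Archdeacon); then Harlow (Dean); then Osei (Canon).
Nakamura, Okonkwo and Chaudhari all have years in holy orders 19 years, so the next rule applies.
Among Nakamura, Okonkwo and Chaudhari, a member of the cathedral chapter before not a chapter member: Nakamura and Okonkwo (a member of the cathedral chapter) before Chaudhari (not a chapter member).
Among Nakamura and Okonkwo, alphabetically by surname: Nakamura before Okonkwo.
Order: Nakamura, Okonkwo, Chaudhari, Nguyen, Harlow, Osei.

Osei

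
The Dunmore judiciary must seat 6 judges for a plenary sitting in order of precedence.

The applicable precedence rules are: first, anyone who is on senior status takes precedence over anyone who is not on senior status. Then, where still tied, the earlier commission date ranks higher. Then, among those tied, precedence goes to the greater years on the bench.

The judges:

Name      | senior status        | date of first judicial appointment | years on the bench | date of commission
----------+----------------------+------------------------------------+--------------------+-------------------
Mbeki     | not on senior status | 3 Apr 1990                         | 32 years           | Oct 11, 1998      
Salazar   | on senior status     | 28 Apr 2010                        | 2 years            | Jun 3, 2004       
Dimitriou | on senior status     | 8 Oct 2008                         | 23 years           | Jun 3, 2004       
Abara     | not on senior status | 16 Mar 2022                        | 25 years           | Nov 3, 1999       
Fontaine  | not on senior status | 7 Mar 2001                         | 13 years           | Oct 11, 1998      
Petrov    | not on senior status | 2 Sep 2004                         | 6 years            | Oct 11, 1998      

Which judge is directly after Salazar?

Mbeki

By the first rule: Dimitriou and Salazar (both on senior status); then Mbeki, Fontaine, Petrov and Abara (each not on senior status).
Dimitriou and Salazar both have date of commission Jun 3, 2004, so the next rule applies.
Among Dimitriou and Salazar, by years on the bench (higher first): Dimitriou (23 years) before Salazar (2 years).
Among Mbeki, Fontaine, Petrov and Abara, by date of commission (earlier first): Mbeki, Fontaine and Petrov (Oct 11, 1998) before Abara (Nov 3, 1999).
Among Mbeki, Fontaine and Petrov, by years on the bench (higher first): Mbeki (32 years) before Fontaine (13 years) before Petrov (6 years).
Order: Dimitriou, Salazar, Mbeki, Fontaine, Petrov, Abara.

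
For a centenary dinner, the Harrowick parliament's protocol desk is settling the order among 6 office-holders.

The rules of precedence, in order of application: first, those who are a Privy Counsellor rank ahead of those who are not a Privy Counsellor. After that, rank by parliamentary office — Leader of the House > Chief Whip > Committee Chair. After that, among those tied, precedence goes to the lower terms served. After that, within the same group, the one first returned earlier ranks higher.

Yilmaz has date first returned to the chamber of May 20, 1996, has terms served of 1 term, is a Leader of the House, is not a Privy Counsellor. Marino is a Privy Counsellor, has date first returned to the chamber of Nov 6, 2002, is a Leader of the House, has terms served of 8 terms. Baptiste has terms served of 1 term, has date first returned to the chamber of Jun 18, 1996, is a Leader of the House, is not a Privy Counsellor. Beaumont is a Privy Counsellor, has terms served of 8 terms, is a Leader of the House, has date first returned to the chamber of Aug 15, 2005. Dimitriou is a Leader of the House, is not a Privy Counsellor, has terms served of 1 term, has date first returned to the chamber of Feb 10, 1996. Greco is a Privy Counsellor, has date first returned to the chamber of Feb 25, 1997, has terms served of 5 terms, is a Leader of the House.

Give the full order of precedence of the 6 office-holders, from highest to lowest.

By the first rule: Greco, Marino and Beaumont (each a Privy Counsellor); then Dimitriou, Yilmaz and Baptiste (each not a Privy Counsellor).
Greco, Marino and Beaumont are each Leader of the House, so the next rule applies.
Among Greco, Marino and Beaumont, by terms served (lower first): Greco (5 terms) before Marino and Beaumont (8 terms).
Among Marino and Beaumont, by date first returned to the chamber (earlier first): Marino (Nov 6, 2002) before Beaumont (Aug 15, 2005).
Dimitriou, Yilmaz and Baptiste are each Leader of the House, so the next rule applies.
Dimitriou, Yilmaz and Baptiste all have terms served 1 term, so the next rule applies.
Among Dimitriou, Yilmaz and Baptiste, by date first returned to the chamber (earlier first): Dimitriou (Feb 10, 1996) before Yilmaz (May 20, 1996) before Baptiste (Jun 18, 1996).
Full order: Greco, Marino, Beaumont, Dimitriou, Yilmaz, Baptiste.

Greco, Marino, Beaumont, Dimitriou, Yilmaz, Baptiste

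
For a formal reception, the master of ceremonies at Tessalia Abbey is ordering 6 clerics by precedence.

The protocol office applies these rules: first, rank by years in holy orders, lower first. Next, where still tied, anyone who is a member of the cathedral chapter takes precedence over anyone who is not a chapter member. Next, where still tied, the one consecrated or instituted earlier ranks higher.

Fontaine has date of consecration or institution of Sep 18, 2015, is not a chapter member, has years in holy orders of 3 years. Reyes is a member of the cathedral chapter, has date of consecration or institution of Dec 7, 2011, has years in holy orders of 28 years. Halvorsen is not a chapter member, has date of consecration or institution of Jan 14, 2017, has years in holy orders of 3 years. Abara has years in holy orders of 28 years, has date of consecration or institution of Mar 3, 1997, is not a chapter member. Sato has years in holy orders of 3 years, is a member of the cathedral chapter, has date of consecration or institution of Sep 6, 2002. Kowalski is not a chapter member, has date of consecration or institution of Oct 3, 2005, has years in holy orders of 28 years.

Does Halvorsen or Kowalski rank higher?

Halvorsen

By years in holy orders (lower first): Sato, Fontaine and Halvorsen (each 3 years); then Reyes, Abara and Kowalski (each 28 years).
Among Sato, Fontaine and Halvorsen, a member of the cathedral chapter before not a chapter member: Sato (a member of the cathedral chapter) before Fontaine and Halvorsen (not a chapter member).
Among Fontaine and Halvorsen, by date of consecration or institution (earlier first): Fontaine (Sep 18, 2015) before Halvorsen (Jan 14, 2017).
Among Reyes, Abara and Kowalski, a member of the cathedral chapter before not a chapter member: Reyes (a member of the cathedral chapter) before Abara and Kowalski (not a chapter member).
Among Abara and Kowalski, by date of consecration or institution (earlier first): Abara (Mar 3, 1997) before Kowalski (Oct 3, 2005).
So Halvorsen takes precedence.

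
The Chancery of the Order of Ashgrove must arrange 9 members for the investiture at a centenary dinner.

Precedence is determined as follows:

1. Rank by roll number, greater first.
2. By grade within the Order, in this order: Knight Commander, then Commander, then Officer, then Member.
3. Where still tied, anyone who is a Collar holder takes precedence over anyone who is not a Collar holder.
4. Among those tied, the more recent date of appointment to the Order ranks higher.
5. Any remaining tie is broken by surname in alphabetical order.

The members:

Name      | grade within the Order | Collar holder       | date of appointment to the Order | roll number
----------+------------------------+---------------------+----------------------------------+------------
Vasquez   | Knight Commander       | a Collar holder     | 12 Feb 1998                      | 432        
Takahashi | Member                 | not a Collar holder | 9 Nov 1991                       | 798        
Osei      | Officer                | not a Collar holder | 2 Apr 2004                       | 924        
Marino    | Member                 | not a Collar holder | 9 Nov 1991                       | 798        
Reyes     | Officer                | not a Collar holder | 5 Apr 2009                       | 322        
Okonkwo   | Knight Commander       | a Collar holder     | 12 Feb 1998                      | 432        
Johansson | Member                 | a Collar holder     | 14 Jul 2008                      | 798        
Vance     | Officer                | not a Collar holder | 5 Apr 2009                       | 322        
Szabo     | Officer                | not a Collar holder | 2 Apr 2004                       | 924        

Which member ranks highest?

Osei

By roll number (higher first): Osei and Szabo (both 924); then Johansson, Marino and Takahashi (each 798); then Okonkwo and Vasquez (both 432); then Reyes and Vance (both 322).
Osei and Szabo are each Officer, so the next rule applies.
Osei and Szabo are each not a Collar holder, so the next rule applies.
Osei and Szabo both have date of appointment to the Order 2 Apr 2004, so the next rule applies.
Among Osei and Szabo, alphabetically by surname: Osei before Szabo.
Johansson, Marino and Takahashi are each Member, so the next rule applies.
Among Johansson, Marino and Takahashi, a Collar holder before not a Collar holder: Johansson (a Collar holder) before Marino and Takahashi (not a Collar holder).
Marino and Takahashi both have date of appointment to the Order 9 Nov 1991, so the next rule applies.
Among Marino and Takahashi, alphabetically by surname: Marino before Takahashi.
Okonkwo and Vasquez are each Knight Commander, so the next rule applies.
Okonkwo and Vasquez are each a Collar holder, so the next rule applies.
Okonkwo and Vasquez both have date of appointment to the Order 12 Feb 1998, so the next rule applies.
Among Okonkwo and Vasquez, alphabetically by surname: Okonkwo before Vasquez.
Reyes and Vance are each Officer, so the next rule applies.
Reyes and Vance are each not a Collar holder, so the next rule applies.
Reyes and Vance both have date of appointment to the Order 5 Apr 2009, so the next rule applies.
Among Reyes and Vance, alphabetically by surname: Reyes before Vance.
Order: Osei, Szabo, Johansson, Marino, Takahashi, Okonkwo, Vasquez, Reyes, Vance.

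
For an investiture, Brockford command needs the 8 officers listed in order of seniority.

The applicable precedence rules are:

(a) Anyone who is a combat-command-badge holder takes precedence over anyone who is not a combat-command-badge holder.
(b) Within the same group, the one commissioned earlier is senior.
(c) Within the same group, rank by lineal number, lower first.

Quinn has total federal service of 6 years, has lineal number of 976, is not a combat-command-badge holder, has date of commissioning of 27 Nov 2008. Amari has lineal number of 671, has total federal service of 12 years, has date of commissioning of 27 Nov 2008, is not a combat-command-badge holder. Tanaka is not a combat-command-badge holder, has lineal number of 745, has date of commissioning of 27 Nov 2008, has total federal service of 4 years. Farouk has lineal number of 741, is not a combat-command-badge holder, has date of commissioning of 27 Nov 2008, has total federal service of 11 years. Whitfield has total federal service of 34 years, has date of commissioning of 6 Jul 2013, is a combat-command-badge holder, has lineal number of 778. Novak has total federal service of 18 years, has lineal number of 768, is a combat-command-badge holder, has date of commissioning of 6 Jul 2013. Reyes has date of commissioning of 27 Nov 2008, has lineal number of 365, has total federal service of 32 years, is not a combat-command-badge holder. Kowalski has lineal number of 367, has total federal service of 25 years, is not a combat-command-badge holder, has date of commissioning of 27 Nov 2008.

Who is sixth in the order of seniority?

Farouk

By the first rule: Novak and Whitfield (both a combat-command-badge holder); then Reyes, Kowalski, Amari, Farouk, Tanaka and Quinn (each not a combat-command-badge holder).
Novak and Whitfield both have date of commissioning 6 Jul 2013, so the next rule applies.
Among Novak and Whitfield, by lineal number (lower first): Novak (768) before Whitfield (778).
Reyes, Kowalski, Amari, Farouk, Tanaka and Quinn all have date of commissioning 27 Nov 2008, so the next rule applies.
Among Reyes, Kowalski, Amari, Farouk, Tanaka and Quinn, by lineal number (lower first): Reyes (365) before Kowalski (367) before Amari (671) before Farouk (741) before Tanaka (745) before Quinn (976).
Order: Novak, Whitfield, Reyes, Kowalski, Amari, Farouk, Tanaka, Quinn.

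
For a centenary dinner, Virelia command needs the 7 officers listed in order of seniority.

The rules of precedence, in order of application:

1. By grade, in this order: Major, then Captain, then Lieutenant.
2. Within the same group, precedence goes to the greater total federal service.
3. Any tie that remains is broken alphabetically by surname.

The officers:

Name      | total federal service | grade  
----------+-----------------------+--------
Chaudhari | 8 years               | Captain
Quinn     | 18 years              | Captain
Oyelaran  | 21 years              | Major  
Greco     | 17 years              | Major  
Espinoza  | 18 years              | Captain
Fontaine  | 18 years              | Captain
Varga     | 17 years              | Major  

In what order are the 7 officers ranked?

Oyelaran, Greco, Varga, Espinoza, Fontaine, Quinn, Chaudhari

By grade: Oyelaran, Greco and Varga (Major); then Espinoza, Fontaine, Quinn and Chaudhari (Captain).
Among Oyelaran, Greco and Varga, by total federal service (higher first): Oyelaran (21 years) before Greco and Varga (17 years).
Among Greco and Varga, alphabetically by surname: Greco before Varga.
Among Espinoza, Fontaine, Quinn and Chaudhari, by total federal service (higher first): Espinoza, Fontaine and Quinn (18 years) before Chaudhari (8 years).
Among Espinoza, Fontaine and Quinn, alphabetically by surname: Espinoza before Fontaine before Quinn.
Full order: Oyelaran, Greco, Varga, Espinoza, Fontaine, Quinn, Chaudhari.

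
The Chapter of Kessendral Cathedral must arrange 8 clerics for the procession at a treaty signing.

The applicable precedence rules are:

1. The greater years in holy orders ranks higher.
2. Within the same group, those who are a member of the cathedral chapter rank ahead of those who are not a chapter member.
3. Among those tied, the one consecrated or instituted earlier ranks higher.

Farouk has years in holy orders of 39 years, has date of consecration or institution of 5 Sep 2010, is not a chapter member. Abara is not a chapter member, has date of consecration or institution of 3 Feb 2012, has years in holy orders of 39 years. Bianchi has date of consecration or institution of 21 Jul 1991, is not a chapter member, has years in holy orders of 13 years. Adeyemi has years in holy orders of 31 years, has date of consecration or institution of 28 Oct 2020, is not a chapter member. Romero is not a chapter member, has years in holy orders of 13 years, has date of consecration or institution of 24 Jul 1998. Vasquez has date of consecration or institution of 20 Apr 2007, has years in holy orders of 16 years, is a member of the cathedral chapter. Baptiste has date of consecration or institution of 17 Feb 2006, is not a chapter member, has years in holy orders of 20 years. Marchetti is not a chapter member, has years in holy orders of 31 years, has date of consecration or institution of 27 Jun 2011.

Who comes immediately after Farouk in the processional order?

By years in holy orders (higher first): Farouk and Abara (both 39 years); then Marchetti and Adeyemi (both 31 years); then Baptiste (20 years); then Vasquez (16 years); then Bianchi and Romero (both 13 years).
Farouk and Abara are each not a chapter member, so the next rule applies.
Among Farouk and Abara, by date of consecration or institution (earlier first): Farouk (5 Sep 2010) before Abara (3 Feb 2012).
Marchetti and Adeyemi are each not a chapter member, so the next rule applies.
Among Marchetti and Adeyemi, by date of consecration or institution (earlier first): Marchetti (27 Jun 2011) before Adeyemi (28 Oct 2020).
Bianchi and Romero are each not a chapter member, so the next rule applies.
Among Bianchi and Romero, by date of consecration or institution (earlier first): Bianchi (21 Jul 1991) before Romero (24 Jul 1998).
Order: Farouk, Abara, Marchetti, Adeyemi, Baptiste, Vasquez, Bianchi, Romero.

Abara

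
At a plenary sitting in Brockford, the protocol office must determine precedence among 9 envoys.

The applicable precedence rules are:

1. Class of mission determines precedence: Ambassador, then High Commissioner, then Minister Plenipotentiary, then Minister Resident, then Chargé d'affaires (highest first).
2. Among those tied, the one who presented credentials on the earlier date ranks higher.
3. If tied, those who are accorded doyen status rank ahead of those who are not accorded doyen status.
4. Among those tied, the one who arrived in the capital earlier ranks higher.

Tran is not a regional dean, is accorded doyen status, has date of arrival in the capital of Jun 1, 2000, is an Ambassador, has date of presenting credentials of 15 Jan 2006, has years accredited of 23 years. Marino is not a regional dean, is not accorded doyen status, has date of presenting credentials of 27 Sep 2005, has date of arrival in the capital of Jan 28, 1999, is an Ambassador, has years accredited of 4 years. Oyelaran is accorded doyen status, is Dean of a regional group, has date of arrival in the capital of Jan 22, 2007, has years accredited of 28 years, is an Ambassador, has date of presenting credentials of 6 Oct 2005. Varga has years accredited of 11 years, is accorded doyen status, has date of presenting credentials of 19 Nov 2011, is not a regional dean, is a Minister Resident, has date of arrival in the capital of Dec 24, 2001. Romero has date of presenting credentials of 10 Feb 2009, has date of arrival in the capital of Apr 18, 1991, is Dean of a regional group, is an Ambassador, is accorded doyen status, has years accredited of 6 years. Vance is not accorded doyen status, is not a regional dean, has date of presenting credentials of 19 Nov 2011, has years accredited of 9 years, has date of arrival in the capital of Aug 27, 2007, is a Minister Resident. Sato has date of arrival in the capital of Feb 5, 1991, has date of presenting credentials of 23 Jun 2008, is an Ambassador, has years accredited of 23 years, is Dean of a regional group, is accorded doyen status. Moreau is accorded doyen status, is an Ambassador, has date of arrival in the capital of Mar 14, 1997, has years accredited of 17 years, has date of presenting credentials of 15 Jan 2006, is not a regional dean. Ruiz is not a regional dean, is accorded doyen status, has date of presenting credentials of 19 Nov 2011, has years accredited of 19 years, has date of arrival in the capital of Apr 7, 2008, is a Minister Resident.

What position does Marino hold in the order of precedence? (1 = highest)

By class of mission: Marino, Oyelaran, Moreau, Tran, Sato and Romero (Ambassador); then Varga, Ruiz and Vance (Minister Resident).
Among Marino, Oyelaran, Moreau, Tran, Sato and Romero, by date of presenting credentials (earlier first): Marino (27 Sep 2005) before Oyelaran (6 Oct 2005) before Moreau and Tran (15 Jan 2006) before Sato (23 Jun 2008) before Romero (10 Feb 2009).
Moreau and Tran are each accorded doyen status, so the next rule applies.
Among Moreau and Tran, by date of arrival in the capital (earlier first): Moreau (Mar 14, 1997) before Tran (Jun 1, 2000).
Varga, Ruiz and Vance all have date of presenting credentials 19 Nov 2011, so the next rule applies.
Among Varga, Ruiz and Vance, accorded doyen status before not accorded doyen status: Varga and Ruiz (accorded doyen status) before Vance (not accorded doyen status).
Among Varga and Ruiz, by date of arrival in the capital (earlier first): Varga (Dec 24, 2001) before Ruiz (Apr 7, 2008).
Order: Marino, Oyelaran, Moreau, Tran, Sato, Romero, Varga, Ruiz, Vance. So position 1.

1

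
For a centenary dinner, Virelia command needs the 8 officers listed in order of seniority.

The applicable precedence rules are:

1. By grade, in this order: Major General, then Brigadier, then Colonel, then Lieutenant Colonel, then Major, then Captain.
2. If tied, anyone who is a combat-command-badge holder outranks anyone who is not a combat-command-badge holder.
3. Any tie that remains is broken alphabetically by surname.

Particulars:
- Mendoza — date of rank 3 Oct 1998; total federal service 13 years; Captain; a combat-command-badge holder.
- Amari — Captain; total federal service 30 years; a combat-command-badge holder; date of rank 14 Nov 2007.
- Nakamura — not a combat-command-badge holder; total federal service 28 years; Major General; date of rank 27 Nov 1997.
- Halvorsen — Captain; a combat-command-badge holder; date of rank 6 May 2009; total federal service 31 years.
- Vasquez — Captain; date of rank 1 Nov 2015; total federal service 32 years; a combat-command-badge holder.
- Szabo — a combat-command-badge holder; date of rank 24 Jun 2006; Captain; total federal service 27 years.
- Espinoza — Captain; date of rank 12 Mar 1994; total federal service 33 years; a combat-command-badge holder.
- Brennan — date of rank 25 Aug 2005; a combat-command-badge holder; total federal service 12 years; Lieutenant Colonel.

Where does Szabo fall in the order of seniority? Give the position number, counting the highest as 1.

7

By grade: Nakamura (Major General); then Brennan (Lieutenant Colonel); then Amari, Espinoza, Halvorsen, Mendoza, Szabo and Vasquez (Captain).
Amari, Espinoza, Halvorsen, Mendoza, Szabo and Vasquez are each a combat-command-badge holder, so the next rule applies.
Among Amari, Espinoza, Halvorsen, Mendoza, Szabo and Vasquez, alphabetically by surname: Amari before Espinoza before Halvorsen before Mendoza before Szabo before Vasquez.
Order: Nakamura, Brennan, Amari, Espinoza, Halvorsen, Mendoza, Szabo, Vasquez. So position 7.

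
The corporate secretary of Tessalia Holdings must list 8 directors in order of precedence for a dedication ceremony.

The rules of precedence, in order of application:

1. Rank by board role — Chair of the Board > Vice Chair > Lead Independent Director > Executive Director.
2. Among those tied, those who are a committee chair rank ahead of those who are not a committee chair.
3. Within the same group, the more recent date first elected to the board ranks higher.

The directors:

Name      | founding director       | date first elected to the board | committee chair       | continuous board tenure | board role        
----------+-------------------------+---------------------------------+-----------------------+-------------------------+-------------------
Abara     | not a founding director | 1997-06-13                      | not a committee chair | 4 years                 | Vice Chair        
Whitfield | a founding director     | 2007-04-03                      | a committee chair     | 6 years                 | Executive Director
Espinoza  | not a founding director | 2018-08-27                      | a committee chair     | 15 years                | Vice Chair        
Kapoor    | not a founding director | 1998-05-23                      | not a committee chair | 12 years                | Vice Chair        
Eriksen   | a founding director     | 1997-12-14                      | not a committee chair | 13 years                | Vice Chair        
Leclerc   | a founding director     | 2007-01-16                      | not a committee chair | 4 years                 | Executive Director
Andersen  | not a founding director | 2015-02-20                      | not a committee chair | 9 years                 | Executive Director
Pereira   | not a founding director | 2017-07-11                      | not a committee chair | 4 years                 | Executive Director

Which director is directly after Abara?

Whitfield

By board role: Espinoza, Kapoor, Eriksen and Abara (Vice Chair); then Whitfield, Pereira, Andersen and Leclerc (Executive Director).
Among Espinoza, Kapoor, Eriksen and Abara, a committee chair before not a committee chair: Espinoza (a committee chair) before Kapoor, Eriksen and Abara (not a committee chair).
Among Kapoor, Eriksen and Abara, by date first elected to the board (later first): Kapoor (1998-05-23) before Eriksen (1997-12-14) before Abara (1997-06-13).
Among Whitfield, Pereira, Andersen and Leclerc, a committee chair before not a committee chair: Whitfield (a committee chair) before Pereira, Andersen and Leclerc (not a committee chair).
Among Pereira, Andersen and Leclerc, by date first elected to the board (later first): Pereira (2017-07-11) before Andersen (2015-02-20) before Leclerc (2007-01-16).
Order: Espinoza, Kapoor, Eriksen, Abara, Whitfield, Pereira, Andersen, Leclerc.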